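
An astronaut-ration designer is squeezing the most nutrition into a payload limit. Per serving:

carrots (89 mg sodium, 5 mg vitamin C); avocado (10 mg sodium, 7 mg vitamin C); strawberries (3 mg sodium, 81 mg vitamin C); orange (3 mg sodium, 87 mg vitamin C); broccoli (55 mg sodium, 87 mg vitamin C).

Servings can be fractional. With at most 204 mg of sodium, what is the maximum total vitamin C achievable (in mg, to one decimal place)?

5916.0 mg

Vitamin C per mg sodium: orange 29, strawberries 27, broccoli 1.582, avocado 0.7, carrots 0.05618.
With no serving limits, spend the whole sodium allowance on orange: 204 mg / 3 mg × 87 mg = 5916.0 mg.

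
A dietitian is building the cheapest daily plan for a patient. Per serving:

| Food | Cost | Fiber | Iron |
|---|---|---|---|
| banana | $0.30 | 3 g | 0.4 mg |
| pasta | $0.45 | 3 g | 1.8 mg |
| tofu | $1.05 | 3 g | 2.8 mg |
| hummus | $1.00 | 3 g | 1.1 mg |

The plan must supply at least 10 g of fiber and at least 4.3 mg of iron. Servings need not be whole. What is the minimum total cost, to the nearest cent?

$1.32

Two binding constraints pin down two serving amounts, so the optimal mix uses at most two foods. The candidates are each food alone (scaled to the tighter of fiber/iron) and each pair with both constraints tight.
banana only: max(10/3, 4.3/0.4) = 10.75 servings → $3.23.
pasta only: max(10/3, 4.3/1.8) = 3.333 servings → $1.50.
tofu only: max(10/3, 4.3/2.8) = 3.333 servings → $3.50.
hummus only: max(10/3, 4.3/1.1) = 3.909 servings → $3.91.
banana + pasta with both tight: 1.214 servings and 2.119 servings → $1.32.
banana + tofu with both tight: 2.097 servings and 1.236 servings → $1.93.
banana + hummus: intersection lies outside the first quadrant.
pasta + tofu with both targets exact would need a negative amount; discard.
pasta + hummus with both tight: 0.9048 servings and 2.429 servings → $2.84.
tofu + hummus with both tight: 0.3725 servings and 2.961 servings → $3.35.
The minimum over all feasible corners is $1.32.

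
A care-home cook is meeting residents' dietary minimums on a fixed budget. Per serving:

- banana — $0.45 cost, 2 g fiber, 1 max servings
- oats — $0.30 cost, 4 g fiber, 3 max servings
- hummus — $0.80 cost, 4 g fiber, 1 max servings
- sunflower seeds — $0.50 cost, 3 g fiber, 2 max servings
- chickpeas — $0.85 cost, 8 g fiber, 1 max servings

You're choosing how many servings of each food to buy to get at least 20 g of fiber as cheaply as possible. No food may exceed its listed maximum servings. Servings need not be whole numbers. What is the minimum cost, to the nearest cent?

$1.75

Cost per g of fiber: oats $0.0750, chickpeas $0.1062, sunflower seeds $0.1667, hummus $0.2000, banana $0.2250.
Take 3 servings of oats: +12.0 g fiber for $0.90 (total $0.90, still need 8.0 g).
Take 1 serving of chickpeas: +8.0 g fiber for $0.85 (total $1.75, still need 0.0 g).
Greedy by cheapest-per-g is optimal for a single linear constraint, so the minimum cost is $1.75.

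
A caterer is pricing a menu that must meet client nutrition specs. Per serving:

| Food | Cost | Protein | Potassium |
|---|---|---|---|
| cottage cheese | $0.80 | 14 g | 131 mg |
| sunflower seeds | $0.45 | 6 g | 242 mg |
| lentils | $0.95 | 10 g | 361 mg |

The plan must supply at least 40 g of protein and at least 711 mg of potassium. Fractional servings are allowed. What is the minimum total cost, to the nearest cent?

At the optimum either one food covers both requirements or two foods hit both targets exactly; no other combination can be cheaper.
cottage cheese only: max(40/14, 711/131) = 5.427 servings → $4.34.
sunflower seeds only: max(40/6, 711/242) = 6.667 servings → $3.00.
lentils only: max(40/10, 711/361) = 4 servings → $3.80.
cottage cheese + sunflower seeds with both tight: 2.081 servings and 1.812 servings → $2.48.
cottage cheese + lentils with both tight: 1.958 servings and 1.259 servings → $2.76.
sunflower seeds + lentils: the both-tight solution has a negative serving — not a feasible corner.
So the least-cost plan costs $2.48.

$2.48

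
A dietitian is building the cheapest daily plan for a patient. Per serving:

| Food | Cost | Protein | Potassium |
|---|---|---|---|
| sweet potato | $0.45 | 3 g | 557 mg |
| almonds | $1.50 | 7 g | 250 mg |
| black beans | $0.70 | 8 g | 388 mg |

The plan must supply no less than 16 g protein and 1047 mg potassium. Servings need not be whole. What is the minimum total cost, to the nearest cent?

With two linear requirements the optimum uses one or two foods; enumerate the corners.
sweet potato only: max(16/3, 1047/557) = 5.333 servings → $2.40.
almonds only: max(16/7, 1047/250) = 4.188 servings → $6.28.
black beans only: max(16/8, 1047/388) = 2.698 servings → $1.89.
sweet potato + almonds with both tight: 1.057 servings and 1.833 servings → $3.22.
sweet potato + black beans with both tight: 0.6586 servings and 1.753 servings → $1.52.
almonds + black beans: the both-tight solution has a negative serving — not a feasible corner.
The minimum over all feasible corners is $1.52.

$1.52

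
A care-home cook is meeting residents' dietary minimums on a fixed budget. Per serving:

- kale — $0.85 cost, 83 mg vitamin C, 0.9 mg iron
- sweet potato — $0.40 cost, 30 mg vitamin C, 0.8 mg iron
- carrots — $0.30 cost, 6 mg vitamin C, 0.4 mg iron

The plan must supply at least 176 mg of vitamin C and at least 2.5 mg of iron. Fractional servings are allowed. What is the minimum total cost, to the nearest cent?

With two linear requirements the optimum uses one or two foods; enumerate the corners.
kale only: max(176/83, 2.5/0.9) = 2.778 servings → $2.36.
sweet potato only: max(176/30, 2.5/0.8) = 5.867 servings → $2.35.
carrots only: max(176/6, 2.5/0.4) = 29.33 servings → $8.80.
kale + sweet potato with both tight: 1.67 servings and 1.246 servings → $1.92.
kale + carrots with both tight: 1.993 servings and 1.766 servings → $2.22.
sweet potato + carrots with both targets exact would need a negative amount; discard.
Cheapest feasible corner: $1.92.

$1.92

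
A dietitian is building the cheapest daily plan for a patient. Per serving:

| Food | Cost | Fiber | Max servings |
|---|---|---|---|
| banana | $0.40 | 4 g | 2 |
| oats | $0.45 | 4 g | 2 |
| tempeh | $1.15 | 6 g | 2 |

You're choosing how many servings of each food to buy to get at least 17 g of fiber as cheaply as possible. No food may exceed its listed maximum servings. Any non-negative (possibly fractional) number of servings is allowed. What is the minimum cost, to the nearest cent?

$1.89

Cost per g of fiber: banana $0.1000, oats $0.1125, tempeh $0.1917.
Take 2 servings of banana: +8.0 g fiber for $0.80 (total $0.80, still need 9.0 g).
Take 2 servings of oats: +8.0 g fiber for $0.90 (total $1.70, still need 1.0 g).
Take 0.1667 servings of tempeh: +1.0 g fiber for $0.19 (total $1.89, still need 0.0 g).
Greedy by cheapest-per-g is optimal for a single linear constraint, so the minimum cost is $1.89.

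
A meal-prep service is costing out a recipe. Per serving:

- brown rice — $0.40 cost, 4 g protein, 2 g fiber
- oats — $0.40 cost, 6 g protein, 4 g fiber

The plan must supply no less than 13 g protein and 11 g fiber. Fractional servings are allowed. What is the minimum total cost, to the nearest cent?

$1.10

At the optimum either one food covers both requirements or two foods hit both targets exactly; no other combination can be cheaper.
brown rice only: max(13/4, 11/2) = 5.5 servings → $2.20.
oats only: max(13/6, 11/4) = 2.75 servings → $1.10.
brown rice + oats: the both-tight solution has a negative serving — not a feasible corner.
The minimum over all feasible corners is $1.10.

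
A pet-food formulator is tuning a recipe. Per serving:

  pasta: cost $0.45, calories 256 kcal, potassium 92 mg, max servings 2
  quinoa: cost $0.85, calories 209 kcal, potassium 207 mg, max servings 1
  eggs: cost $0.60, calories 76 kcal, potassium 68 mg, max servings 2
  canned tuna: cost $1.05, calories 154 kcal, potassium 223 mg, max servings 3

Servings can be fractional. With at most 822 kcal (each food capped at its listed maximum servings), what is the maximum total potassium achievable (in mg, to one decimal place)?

Potassium per kcal: canned tuna 1.448, quinoa 0.9904, eggs 0.8947, pasta 0.3594.
Take 3 servings of canned tuna: uses 462 kcal, +669.0 mg potassium (running total 669.0 mg).
Take 1 serving of quinoa: uses 209 kcal, +207.0 mg potassium (running total 876.0 mg).
Take 1.987 servings of eggs: uses 151 kcal, +135.1 mg potassium (running total 1011.1 mg).
Greedy by best ratio exhausts the calories allowance optimally: 1011.1 mg.

1011.1 mg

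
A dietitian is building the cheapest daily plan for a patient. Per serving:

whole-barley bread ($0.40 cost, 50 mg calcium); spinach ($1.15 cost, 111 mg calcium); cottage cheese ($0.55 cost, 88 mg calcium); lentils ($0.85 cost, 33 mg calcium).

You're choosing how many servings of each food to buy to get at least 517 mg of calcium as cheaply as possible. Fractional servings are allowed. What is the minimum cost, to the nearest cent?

Cost per mg of calcium: cottage cheese $0.0063, whole-barley bread $0.0080, spinach $0.0104, lentils $0.0258.
With no serving limits, use only cottage cheese: 517 mg / 88 mg = 5.875 servings × $0.55 = $3.23.

$3.23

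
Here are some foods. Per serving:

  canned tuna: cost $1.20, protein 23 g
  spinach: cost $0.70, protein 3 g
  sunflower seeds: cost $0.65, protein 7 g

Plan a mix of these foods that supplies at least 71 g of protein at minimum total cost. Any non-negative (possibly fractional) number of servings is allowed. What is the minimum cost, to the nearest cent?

Cost per g of protein: canned tuna $0.0522, sunflower seeds $0.0929, spinach $0.2333.
With no serving limits, use only canned tuna: 71 g / 23 g = 3.087 servings × $1.20 = $3.70.

$3.70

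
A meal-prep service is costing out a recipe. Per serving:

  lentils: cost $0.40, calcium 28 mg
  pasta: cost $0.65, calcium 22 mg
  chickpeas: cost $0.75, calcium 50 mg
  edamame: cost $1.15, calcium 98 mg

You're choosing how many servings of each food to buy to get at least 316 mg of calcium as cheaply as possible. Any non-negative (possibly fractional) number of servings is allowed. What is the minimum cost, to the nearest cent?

$3.71

Cost per mg of calcium: edamame $0.0117, lentils $0.0143, chickpeas $0.0150, pasta $0.0295.
With no serving limits, use only edamame: 316 mg / 98 mg = 3.224 servings × $1.15 = $3.71.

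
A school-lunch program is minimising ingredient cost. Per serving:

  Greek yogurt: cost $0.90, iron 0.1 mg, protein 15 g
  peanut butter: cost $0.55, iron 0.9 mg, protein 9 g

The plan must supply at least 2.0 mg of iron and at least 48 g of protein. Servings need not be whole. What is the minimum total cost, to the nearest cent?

Compare the cost at each extreme point of the feasible region.
Greek yogurt only: max(2.0/0.1, 48/15) = 20 servings → $18.00.
peanut butter only: max(2.0/0.9, 48/9) = 5.333 servings → $2.93.
Greek yogurt + peanut butter with both tight: 2 servings and 2 servings → $2.90.
Cheapest feasible corner: $2.90.

$2.90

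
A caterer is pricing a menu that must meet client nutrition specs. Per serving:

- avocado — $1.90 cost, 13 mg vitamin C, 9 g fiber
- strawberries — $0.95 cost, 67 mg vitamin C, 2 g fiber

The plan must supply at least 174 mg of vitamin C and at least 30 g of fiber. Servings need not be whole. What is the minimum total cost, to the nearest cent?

Minimising a linear cost over {vitamin C ≥ 174, fiber ≥ 30, servings ≥ 0} — the optimum is at a vertex, using one or two foods.
avocado only: max(174/13, 30/9) = 13.38 servings → $25.43.
strawberries only: max(174/67, 30/2) = 15 servings → $14.25.
avocado + strawberries with both tight: 2.88 servings and 2.038 servings → $7.41.
The minimum over all feasible corners is $7.41.

$7.41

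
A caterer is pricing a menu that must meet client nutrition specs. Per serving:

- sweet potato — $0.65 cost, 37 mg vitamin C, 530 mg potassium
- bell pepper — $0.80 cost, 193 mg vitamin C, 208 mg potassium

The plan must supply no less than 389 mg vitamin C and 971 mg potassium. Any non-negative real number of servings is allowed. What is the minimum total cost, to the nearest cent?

Minimising a linear cost over {vitamin C ≥ 389, potassium ≥ 971, servings ≥ 0} — the optimum is at a vertex, using one or two foods.
sweet potato only: max(389/37, 971/530) = 10.51 servings → $6.83.
bell pepper only: max(389/193, 971/208) = 4.668 servings → $3.73.
sweet potato + bell pepper with both tight: 1.126 servings and 1.8 servings → $2.17.
The minimum over all feasible corners is $2.17.

$2.17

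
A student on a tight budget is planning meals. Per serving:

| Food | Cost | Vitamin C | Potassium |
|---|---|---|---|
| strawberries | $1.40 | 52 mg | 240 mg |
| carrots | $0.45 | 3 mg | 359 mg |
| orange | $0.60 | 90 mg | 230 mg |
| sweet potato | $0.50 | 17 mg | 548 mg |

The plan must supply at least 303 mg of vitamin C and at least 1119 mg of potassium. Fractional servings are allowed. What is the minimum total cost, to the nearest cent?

$2.28

strawberries only: max(303/52, 1119/240) = 5.827 servings → $8.16.
carrots only: max(303/3, 1119/359) = 101 servings → $45.45.
orange only: max(303/90, 1119/230) = 4.865 servings → $2.92.
sweet potato only: max(303/17, 1119/548) = 17.82 servings → $8.91.
strawberries + carrots: the both-tight solution has a negative serving — not a feasible corner.
strawberries + orange with both tight: 3.218 servings and 1.507 servings → $5.41.
strawberries + sweet potato: intersection lies outside the first quadrant.
carrots + orange with both tight: 0.981 servings and 3.334 servings → $2.44.
carrots + sweet potato: intersection lies outside the first quadrant.
orange + sweet potato with both tight: 3.238 servings and 0.6831 servings → $2.28.
Cheapest feasible corner: $2.28.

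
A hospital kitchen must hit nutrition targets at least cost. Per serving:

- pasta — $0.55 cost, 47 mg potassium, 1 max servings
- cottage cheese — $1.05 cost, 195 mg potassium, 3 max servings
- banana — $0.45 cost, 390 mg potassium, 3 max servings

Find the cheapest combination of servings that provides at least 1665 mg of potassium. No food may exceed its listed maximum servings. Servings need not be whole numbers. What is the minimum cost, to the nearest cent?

Cost per mg of potassium: banana $0.0012, cottage cheese $0.0054, pasta $0.0117.
Take 3 servings of banana: +1170.0 mg potassium for $1.35 (total $1.35, still need 495.0 mg).
Take 2.538 servings of cottage cheese: +495.0 mg potassium for $2.67 (total $4.02, still need 0.0 mg).
Filling from the cheapest source first is optimal under one linear minimum: $4.02.

$4.02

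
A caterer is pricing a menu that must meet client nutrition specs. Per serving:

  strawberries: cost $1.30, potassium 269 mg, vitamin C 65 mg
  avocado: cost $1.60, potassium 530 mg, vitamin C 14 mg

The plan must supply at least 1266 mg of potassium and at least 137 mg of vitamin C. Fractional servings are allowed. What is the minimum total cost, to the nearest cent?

A basic optimal solution has at most two foods positive. Try each food alone and each pair with both targets met exactly.
strawberries only: max(1266/269, 137/65) = 4.706 servings → $6.12.
avocado only: max(1266/530, 137/14) = 9.786 servings → $15.66.
strawberries + avocado with both tight: 1.789 servings and 1.481 servings → $4.69.
So the least-cost plan costs $4.69.

$4.69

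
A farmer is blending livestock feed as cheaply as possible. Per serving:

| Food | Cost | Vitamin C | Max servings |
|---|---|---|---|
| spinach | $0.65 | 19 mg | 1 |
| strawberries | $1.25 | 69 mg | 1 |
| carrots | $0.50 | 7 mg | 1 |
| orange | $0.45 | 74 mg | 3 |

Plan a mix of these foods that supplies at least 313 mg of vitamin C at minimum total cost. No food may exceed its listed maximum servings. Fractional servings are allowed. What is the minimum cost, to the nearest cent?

Cost per mg of vitamin C: orange $0.0061, strawberries $0.0181, spinach $0.0342, carrots $0.0714.
Take 3 servings of orange: +222.0 mg vitamin C for $1.35 (total $1.35, still need 91.0 mg).
Take 1 serving of strawberries: +69.0 mg vitamin C for $1.25 (total $2.60, still need 22.0 mg).
Take 1 serving of spinach: +19.0 mg vitamin C for $0.65 (total $3.25, still need 3.0 mg).
Take 0.4286 servings of carrots: +3.0 mg vitamin C for $0.21 (total $3.46, still need 0.0 mg).
Filling from the cheapest source first is optimal under one linear minimum: $3.46.

$3.46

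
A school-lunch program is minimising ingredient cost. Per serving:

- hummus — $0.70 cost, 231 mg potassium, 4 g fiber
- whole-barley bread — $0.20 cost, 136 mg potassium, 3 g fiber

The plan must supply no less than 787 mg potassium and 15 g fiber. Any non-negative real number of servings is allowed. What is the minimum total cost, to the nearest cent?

Compare the cost at each extreme point of the feasible region.
hummus only: max(787/231, 15/4) = 3.75 servings → $2.62.
whole-barley bread only: max(787/136, 15/3) = 5.787 servings → $1.16.
hummus + whole-barley bread with both tight: 2.154 servings and 2.128 servings → $1.93.
Cheapest feasible corner: $1.16.

$1.16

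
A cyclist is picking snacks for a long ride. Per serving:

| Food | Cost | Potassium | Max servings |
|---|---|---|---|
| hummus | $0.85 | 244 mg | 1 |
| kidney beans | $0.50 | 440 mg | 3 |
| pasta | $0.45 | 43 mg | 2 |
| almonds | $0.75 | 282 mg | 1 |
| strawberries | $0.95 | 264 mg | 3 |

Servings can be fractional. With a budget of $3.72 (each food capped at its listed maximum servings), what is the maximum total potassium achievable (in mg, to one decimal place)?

Potassium per dollar: kidney beans 880, almonds 376, hummus 287.1, strawberries 277.9, pasta 95.56.
Take 3 servings of kidney beans: spends $1.50, +1320.0 mg potassium (running total 1320.0 mg).
Take 1 serving of almonds: spends $0.75, +282.0 mg potassium (running total 1602.0 mg).
Take 1 serving of hummus: spends $0.85, +244.0 mg potassium (running total 1846.0 mg).
Take 0.6526 servings of strawberries: spends $0.62, +172.3 mg potassium (running total 2018.3 mg).
Filling greedily by potassium-per-dollar is optimal for one linear limit, giving 2018.3 mg.

2018.3 mg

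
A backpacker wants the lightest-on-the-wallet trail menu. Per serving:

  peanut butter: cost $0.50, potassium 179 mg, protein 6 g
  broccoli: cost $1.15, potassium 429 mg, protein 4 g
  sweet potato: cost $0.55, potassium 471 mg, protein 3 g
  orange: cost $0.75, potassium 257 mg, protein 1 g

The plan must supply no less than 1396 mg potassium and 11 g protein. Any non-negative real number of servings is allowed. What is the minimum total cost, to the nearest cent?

$1.76

Compare the cost at each extreme point of the feasible region.
peanut butter only: max(1396/179, 11/6) = 7.799 servings → $3.90.
broccoli only: max(1396/429, 11/4) = 3.254 servings → $3.74.
sweet potato only: max(1396/471, 11/3) = 3.667 servings → $2.02.
orange only: max(1396/257, 11/1) = 11 servings → $8.25.
peanut butter + broccoli: the both-tight solution has a negative serving — not a feasible corner.
peanut butter + sweet potato with both tight: 0.4338 servings and 2.799 servings → $1.76.
peanut butter + orange with both tight: 1.05 servings and 4.701 servings → $4.05.
broccoli + sweet potato with both tight: 1.663 servings and 1.449 servings → $2.71.
broccoli + orange with both tight: 2.389 servings and 1.444 servings → $3.83.
sweet potato + orange: the both-tight solution has a negative serving — not a feasible corner.
The minimum over all feasible corners is $1.76.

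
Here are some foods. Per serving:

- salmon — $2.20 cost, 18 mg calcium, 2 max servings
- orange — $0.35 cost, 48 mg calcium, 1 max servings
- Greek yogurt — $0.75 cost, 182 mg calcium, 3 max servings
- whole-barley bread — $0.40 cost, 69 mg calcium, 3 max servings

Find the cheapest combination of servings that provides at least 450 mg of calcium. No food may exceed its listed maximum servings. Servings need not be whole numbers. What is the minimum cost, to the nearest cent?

Cost per mg of calcium: Greek yogurt $0.0041, whole-barley bread $0.0058, orange $0.0073, salmon $0.1222.
Take 2.473 servings of Greek yogurt: +450.0 mg calcium for $1.85 (total $1.85, still need 0.0 mg).
Greedy by cheapest-per-mg is optimal for a single linear constraint, so the minimum cost is $1.85.

$1.85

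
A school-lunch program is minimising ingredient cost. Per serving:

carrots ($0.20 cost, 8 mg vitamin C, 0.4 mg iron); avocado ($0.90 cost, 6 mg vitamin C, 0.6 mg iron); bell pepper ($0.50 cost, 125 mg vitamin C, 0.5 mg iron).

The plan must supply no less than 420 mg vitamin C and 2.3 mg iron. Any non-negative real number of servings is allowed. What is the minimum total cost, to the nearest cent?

$1.96

carrots only: max(420/8, 2.3/0.4) = 52.5 servings → $10.50.
avocado only: max(420/6, 2.3/0.6) = 70 servings → $63.00.
bell pepper only: max(420/125, 2.3/0.5) = 4.6 servings → $2.30.
carrots + avocado with both targets exact would need a negative amount; discard.
carrots + bell pepper with both tight: 1.685 servings and 3.252 servings → $1.96.
avocado + bell pepper with both tight: 1.076 servings and 3.308 servings → $2.62.
Cheapest feasible corner: $1.96.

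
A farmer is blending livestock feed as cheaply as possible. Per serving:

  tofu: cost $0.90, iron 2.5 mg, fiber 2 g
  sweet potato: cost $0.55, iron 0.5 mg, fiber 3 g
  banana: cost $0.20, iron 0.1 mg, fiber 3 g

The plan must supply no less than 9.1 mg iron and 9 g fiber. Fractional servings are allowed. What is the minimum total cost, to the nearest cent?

$3.37

At the optimum either one food covers both requirements or two foods hit both targets exactly; no other combination can be cheaper.
tofu only: max(9.1/2.5, 9/2) = 4.5 servings → $4.05.
sweet potato only: max(9.1/0.5, 9/3) = 18.2 servings → $10.01.
banana only: max(9.1/0.1, 9/3) = 91 servings → $18.20.
tofu + sweet potato with both tight: 3.508 servings and 0.6615 servings → $3.52.
tofu + banana with both tight: 3.616 servings and 0.589 servings → $3.37.
sweet potato + banana with both targets exact would need a negative amount; discard.
Cheapest feasible corner: $3.37.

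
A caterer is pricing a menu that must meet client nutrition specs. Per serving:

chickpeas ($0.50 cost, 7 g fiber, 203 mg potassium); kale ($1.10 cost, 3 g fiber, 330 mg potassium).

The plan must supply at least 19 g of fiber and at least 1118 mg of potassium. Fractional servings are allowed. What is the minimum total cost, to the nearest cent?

For a min-cost LP with two ≥-constraints, a basic feasible solution has at most two positive variables.
chickpeas only: max(19/7, 1118/203) = 5.507 servings → $2.75.
kale only: max(19/3, 1118/330) = 6.333 servings → $6.97.
chickpeas + kale with both tight: 1.714 servings and 2.333 servings → $3.42.
The minimum over all feasible corners is $2.75.

$2.75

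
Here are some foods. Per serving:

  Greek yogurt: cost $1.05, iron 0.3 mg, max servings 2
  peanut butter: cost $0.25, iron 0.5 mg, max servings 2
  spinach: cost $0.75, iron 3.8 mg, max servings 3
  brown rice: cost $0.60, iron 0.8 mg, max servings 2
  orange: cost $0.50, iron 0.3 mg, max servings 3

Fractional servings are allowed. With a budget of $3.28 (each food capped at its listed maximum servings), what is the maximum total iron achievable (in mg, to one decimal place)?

13.1 mg

Iron per dollar: spinach 5.067, peanut butter 2, brown rice 1.333, orange 0.6, Greek yogurt 0.2857.
Take 3 servings of spinach: spends $2.25, +11.4 mg iron (running total 11.4 mg).
Take 2 servings of peanut butter: spends $0.50, +1.0 mg iron (running total 12.4 mg).
Take 0.8833 servings of brown rice: spends $0.53, +0.7 mg iron (running total 13.1 mg).
Greedy by best ratio exhausts the cost allowance optimally: 13.1 mg.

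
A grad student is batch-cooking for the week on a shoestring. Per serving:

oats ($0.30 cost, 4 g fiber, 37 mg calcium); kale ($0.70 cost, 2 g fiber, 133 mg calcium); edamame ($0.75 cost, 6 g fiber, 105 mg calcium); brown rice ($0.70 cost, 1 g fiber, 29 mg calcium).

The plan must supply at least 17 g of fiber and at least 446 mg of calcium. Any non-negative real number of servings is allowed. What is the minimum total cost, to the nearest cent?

oats only: max(17/4, 446/37) = 12.05 servings → $3.62.
kale only: max(17/2, 446/133) = 8.5 servings → $5.95.
edamame only: max(17/6, 446/105) = 4.248 servings → $3.19.
brown rice only: max(17/1, 446/29) = 17 servings → $11.90.
oats + kale with both tight: 2.989 servings and 2.522 servings → $2.66.
oats + edamame with both targets exact would need a negative amount; discard.
oats + brown rice with both tight: 0.5949 servings and 14.62 servings → $10.41.
kale + edamame with both tight: 1.515 servings and 2.328 servings → $2.81.
kale + brown rice: intersection lies outside the first quadrant.
edamame + brown rice with both tight: 0.6812 servings and 12.91 servings → $9.55.
So the least-cost plan costs $2.66.

$2.66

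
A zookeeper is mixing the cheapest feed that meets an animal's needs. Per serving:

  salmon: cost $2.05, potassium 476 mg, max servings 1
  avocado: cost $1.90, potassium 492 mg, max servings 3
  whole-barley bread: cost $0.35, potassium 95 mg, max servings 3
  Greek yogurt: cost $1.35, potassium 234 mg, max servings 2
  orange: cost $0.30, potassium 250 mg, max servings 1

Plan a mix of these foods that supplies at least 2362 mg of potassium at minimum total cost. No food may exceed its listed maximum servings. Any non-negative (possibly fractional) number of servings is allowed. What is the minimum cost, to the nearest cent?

$8.56

Cost per mg of potassium: orange $0.0012, whole-barley bread $0.0037, avocado $0.0039, salmon $0.0043, Greek yogurt $0.0058.
Take 1 serving of orange: +250.0 mg potassium for $0.30 (total $0.30, still need 2112.0 mg).
Take 3 servings of whole-barley bread: +285.0 mg potassium for $1.05 (total $1.35, still need 1827.0 mg).
Take 3 servings of avocado: +1476.0 mg potassium for $5.70 (total $7.05, still need 351.0 mg).
Take 0.7374 servings of salmon: +351.0 mg potassium for $1.51 (total $8.56, still need 0.0 mg).
Greedy by cheapest-per-mg is optimal for a single linear constraint, so the minimum cost is $8.56.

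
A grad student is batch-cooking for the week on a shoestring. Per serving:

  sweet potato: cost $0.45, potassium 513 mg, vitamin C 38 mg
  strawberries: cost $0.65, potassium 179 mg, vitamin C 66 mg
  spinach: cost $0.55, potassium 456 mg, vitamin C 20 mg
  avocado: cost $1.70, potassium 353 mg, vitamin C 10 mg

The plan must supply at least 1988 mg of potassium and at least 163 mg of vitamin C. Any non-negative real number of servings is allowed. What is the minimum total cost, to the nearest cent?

An LP optimum is at a vertex; with two nutrient constraints at most two foods are used. Check each candidate.
sweet potato only: max(1988/513, 163/38) = 4.289 servings → $1.93.
strawberries only: max(1988/179, 163/66) = 11.11 servings → $7.22.
spinach only: max(1988/456, 163/20) = 8.15 servings → $4.48.
avocado only: max(1988/353, 163/10) = 16.3 servings → $27.71.
sweet potato + strawberries with both tight: 3.771 servings and 0.2985 servings → $1.89.
sweet potato + spinach: intersection lies outside the first quadrant.
sweet potato + avocado with both targets exact would need a negative amount; discard.
strawberries + spinach with both tight: 1.304 servings and 3.848 servings → $2.96.
strawberries + avocado with both tight: 1.751 servings and 4.744 servings → $9.20.
spinach + avocado with both targets exact would need a negative amount; discard.
The minimum over all feasible corners is $1.89.

$1.89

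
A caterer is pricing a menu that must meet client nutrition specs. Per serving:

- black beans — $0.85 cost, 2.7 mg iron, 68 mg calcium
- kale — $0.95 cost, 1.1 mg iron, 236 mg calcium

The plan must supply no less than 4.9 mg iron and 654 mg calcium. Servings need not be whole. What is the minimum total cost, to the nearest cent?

$3.08

A basic optimal solution has at most two foods positive. Try each food alone and each pair with both targets met exactly.
black beans only: max(4.9/2.7, 654/68) = 9.618 servings → $8.18.
kale only: max(4.9/1.1, 654/236) = 4.455 servings → $4.23.
black beans + kale with both tight: 0.777 servings and 2.547 servings → $3.08.
So the least-cost plan costs $3.08.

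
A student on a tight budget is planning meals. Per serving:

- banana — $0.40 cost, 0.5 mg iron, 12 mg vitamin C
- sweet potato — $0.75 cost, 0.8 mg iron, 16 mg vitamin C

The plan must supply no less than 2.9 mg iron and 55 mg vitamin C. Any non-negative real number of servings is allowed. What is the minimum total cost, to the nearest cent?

Minimising a linear cost over {iron ≥ 2.9, vitamin C ≥ 55, servings ≥ 0} — the optimum is at a vertex, using one or two foods.
banana only: max(2.9/0.5, 55/12) = 5.8 servings → $2.32.
sweet potato only: max(2.9/0.8, 55/16) = 3.625 servings → $2.72.
banana + sweet potato: the both-tight solution has a negative serving — not a feasible corner.
Cheapest feasible corner: $2.32.

$2.32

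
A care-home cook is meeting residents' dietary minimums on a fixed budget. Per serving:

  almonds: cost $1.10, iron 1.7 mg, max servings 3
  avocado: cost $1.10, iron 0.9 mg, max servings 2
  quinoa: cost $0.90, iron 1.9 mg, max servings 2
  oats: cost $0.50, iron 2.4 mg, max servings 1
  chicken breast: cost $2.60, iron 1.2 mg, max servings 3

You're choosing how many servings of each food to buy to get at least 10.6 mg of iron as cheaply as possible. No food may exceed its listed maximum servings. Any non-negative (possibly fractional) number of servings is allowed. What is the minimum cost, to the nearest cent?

Cost per mg of iron: oats $0.2083, quinoa $0.4737, almonds $0.6471, avocado $1.2222, chicken breast $2.1667.
Take 1 serving of oats: +2.4 mg iron for $0.50 (total $0.50, still need 8.2 mg).
Take 2 servings of quinoa: +3.8 mg iron for $1.80 (total $2.30, still need 4.4 mg).
Take 2.588 servings of almonds: +4.4 mg iron for $2.85 (total $5.15, still need 0.0 mg).
Filling from the cheapest source first is optimal under one linear minimum: $5.15.

$5.15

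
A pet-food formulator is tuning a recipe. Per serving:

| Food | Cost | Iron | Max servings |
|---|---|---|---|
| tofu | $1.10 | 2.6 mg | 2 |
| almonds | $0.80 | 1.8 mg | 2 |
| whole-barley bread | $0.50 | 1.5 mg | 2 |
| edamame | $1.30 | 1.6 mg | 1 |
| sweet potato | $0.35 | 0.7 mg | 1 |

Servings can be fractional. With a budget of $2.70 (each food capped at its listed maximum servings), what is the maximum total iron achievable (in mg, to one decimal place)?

7.0 mg

Iron per dollar: whole-barley bread 3, tofu 2.364, almonds 2.25, sweet potato 2, edamame 1.231.
Take 2 servings of whole-barley bread: spends $1.00, +3.0 mg iron (running total 3.0 mg).
Take 1.545 servings of tofu: spends $1.70, +4.0 mg iron (running total 7.0 mg).
Filling greedily by iron-per-dollar is optimal for one linear limit, giving 7.0 mg.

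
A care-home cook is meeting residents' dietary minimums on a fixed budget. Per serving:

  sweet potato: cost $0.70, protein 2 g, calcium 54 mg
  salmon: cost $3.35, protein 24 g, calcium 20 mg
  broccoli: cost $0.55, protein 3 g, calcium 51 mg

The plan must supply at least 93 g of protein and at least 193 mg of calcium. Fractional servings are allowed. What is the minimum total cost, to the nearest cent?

Minimising a linear cost over {protein ≥ 93, calcium ≥ 193, servings ≥ 0} — the optimum is at a vertex, using one or two foods.
sweet potato only: max(93/2, 193/54) = 46.5 servings → $32.55.
salmon only: max(93/24, 193/20) = 9.65 servings → $32.33.
broccoli only: max(93/3, 193/51) = 31 servings → $17.05.
sweet potato + salmon with both tight: 2.207 servings and 3.691 servings → $13.91.
sweet potato + broccoli: intersection lies outside the first quadrant.
salmon + broccoli with both tight: 3.577 servings and 2.381 servings → $13.29.
Cheapest feasible corner: $13.29.

$13.29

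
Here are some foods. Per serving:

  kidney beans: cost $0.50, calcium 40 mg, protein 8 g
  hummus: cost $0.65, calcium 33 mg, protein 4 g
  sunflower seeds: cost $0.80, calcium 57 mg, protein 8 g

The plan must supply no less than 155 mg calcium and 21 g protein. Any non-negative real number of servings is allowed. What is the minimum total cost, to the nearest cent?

Compare the cost at each extreme point of the feasible region.
kidney beans only: max(155/40, 21/8) = 3.875 servings → $1.94.
hummus only: max(155/33, 21/4) = 5.25 servings → $3.41.
sunflower seeds only: max(155/57, 21/8) = 2.719 servings → $2.18.
kidney beans + hummus with both tight: 0.7019 servings and 3.846 servings → $2.85.
kidney beans + sunflower seeds: intersection lies outside the first quadrant.
hummus + sunflower seeds with both tight: 1.194 servings and 2.028 servings → $2.40.
The minimum over all feasible corners is $1.94.

$1.94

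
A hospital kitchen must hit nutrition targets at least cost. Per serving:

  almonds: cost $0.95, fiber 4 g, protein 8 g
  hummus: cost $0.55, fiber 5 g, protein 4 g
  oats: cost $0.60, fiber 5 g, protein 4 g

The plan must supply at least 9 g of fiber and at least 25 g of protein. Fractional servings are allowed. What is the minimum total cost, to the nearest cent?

$2.97

The cheapest plan sits at a corner of the feasible region — with two constraints it uses at most two foods.
almonds only: max(9/4, 25/8) = 3.125 servings → $2.97.
hummus only: max(9/5, 25/4) = 6.25 servings → $3.44.
oats only: max(9/5, 25/4) = 6.25 servings → $3.75.
almonds + hummus: the both-tight solution has a negative serving — not a feasible corner.
almonds + oats with both targets exact would need a negative amount; discard.
hummus + oats (both tight): parallel constraints — no distinct corner.
The minimum over all feasible corners is $2.97.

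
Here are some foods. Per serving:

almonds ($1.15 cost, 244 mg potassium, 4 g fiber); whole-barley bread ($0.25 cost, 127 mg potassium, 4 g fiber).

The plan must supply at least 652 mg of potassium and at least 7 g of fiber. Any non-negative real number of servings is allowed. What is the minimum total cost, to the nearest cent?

A basic optimal solution has at most two foods positive. Try each food alone and each pair with both targets met exactly.
almonds only: max(652/244, 7/4) = 2.672 servings → $3.07.
whole-barley bread only: max(652/127, 7/4) = 5.134 servings → $1.28.
almonds + whole-barley bread: intersection lies outside the first quadrant.
Cheapest feasible corner: $1.28.

$1.28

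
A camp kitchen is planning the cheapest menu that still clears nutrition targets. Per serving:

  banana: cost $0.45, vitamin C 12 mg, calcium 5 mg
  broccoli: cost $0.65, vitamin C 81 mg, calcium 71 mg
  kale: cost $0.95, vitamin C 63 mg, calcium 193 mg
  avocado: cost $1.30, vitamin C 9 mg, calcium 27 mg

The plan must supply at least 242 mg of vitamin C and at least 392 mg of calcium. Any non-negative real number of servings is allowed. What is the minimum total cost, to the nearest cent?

Compare the cost at each extreme point of the feasible region.
banana only: max(242/12, 392/5) = 78.4 servings → $35.28.
broccoli only: max(242/81, 392/71) = 5.521 servings → $3.59.
kale only: max(242/63, 392/193) = 3.841 servings → $3.65.
avocado only: max(242/9, 392/27) = 26.89 servings → $34.96.
banana + broccoli: the both-tight solution has a negative serving — not a feasible corner.
banana + kale with both tight: 11 servings and 1.746 servings → $6.61.
banana + avocado with both tight: 10.77 servings and 12.52 servings → $21.13.
broccoli + kale with both tight: 1.972 servings and 1.306 servings → $2.52.
broccoli + avocado with both tight: 1.942 servings and 9.412 servings → $13.50.
kale + avocado with both targets exact would need a negative amount; discard.
The minimum over all feasible corners is $2.52.

$2.52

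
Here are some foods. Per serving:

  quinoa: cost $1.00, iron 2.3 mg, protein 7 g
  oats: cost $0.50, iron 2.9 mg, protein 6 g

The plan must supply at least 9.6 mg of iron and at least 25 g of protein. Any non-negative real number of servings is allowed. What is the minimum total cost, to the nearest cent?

$2.08

Compare the cost at each extreme point of the feasible region.
quinoa only: max(9.6/2.3, 25/7) = 4.174 servings → $4.17.
oats only: max(9.6/2.9, 25/6) = 4.167 servings → $2.08.
quinoa + oats with both tight: 2.292 servings and 1.492 servings → $3.04.
The minimum over all feasible corners is $2.08.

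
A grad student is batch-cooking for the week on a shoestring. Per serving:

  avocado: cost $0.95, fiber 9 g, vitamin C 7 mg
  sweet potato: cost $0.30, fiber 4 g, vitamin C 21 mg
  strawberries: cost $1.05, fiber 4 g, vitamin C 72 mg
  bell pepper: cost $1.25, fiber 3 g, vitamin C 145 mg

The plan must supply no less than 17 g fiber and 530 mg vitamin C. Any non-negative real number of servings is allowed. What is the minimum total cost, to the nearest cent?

$4.77

For a min-cost LP with two ≥-constraints, a basic feasible solution has at most two positive variables.
avocado only: max(17/9, 530/7) = 75.71 servings → $71.93.
sweet potato only: max(17/4, 530/21) = 25.24 servings → $7.57.
strawberries only: max(17/4, 530/72) = 7.361 servings → $7.73.
bell pepper only: max(17/3, 530/145) = 5.667 servings → $7.08.
avocado + sweet potato: the both-tight solution has a negative serving — not a feasible corner.
avocado + strawberries: the both-tight solution has a negative serving — not a feasible corner.
avocado + bell pepper with both tight: 0.6815 servings and 3.622 servings → $5.18.
sweet potato + strawberries: the both-tight solution has a negative serving — not a feasible corner.
sweet potato + bell pepper with both tight: 1.692 servings and 3.41 servings → $4.77.
strawberries + bell pepper with both tight: 2.404 servings and 2.462 servings → $5.60.
So the least-cost plan costs $4.77.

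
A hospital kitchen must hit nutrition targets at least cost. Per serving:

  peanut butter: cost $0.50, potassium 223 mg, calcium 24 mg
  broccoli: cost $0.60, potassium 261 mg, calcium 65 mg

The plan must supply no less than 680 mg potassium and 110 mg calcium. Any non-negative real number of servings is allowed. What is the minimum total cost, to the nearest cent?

An LP optimum is at a vertex; with two nutrient constraints at most two foods are used. Check each candidate.
peanut butter only: max(680/223, 110/24) = 4.583 servings → $2.29.
broccoli only: max(680/261, 110/65) = 2.605 servings → $1.56.
peanut butter + broccoli with both tight: 1.882 servings and 0.9974 servings → $1.54.
The minimum over all feasible corners is $1.54.

$1.54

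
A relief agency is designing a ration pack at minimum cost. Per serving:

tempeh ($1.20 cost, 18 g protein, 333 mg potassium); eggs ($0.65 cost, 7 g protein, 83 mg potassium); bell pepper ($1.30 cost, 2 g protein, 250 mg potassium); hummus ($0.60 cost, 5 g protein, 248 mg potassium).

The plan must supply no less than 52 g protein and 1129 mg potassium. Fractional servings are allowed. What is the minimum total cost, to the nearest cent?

Check every corner: each single food scaled to meet both minima, and each pair solved so both constraints bind.
tempeh only: max(52/18, 1129/333) = 3.39 servings → $4.07.
eggs only: max(52/7, 1129/83) = 13.6 servings → $8.84.
bell pepper only: max(52/2, 1129/250) = 26 servings → $33.80.
hummus only: max(52/5, 1129/248) = 10.4 servings → $6.24.
tempeh + eggs: intersection lies outside the first quadrant.
tempeh + bell pepper with both tight: 2.802 servings and 0.784 servings → $4.38.
tempeh + hummus with both tight: 2.591 servings and 1.074 servings → $3.75.
eggs + bell pepper with both tight: 6.782 servings and 2.265 servings → $7.35.
eggs + hummus with both tight: 5.489 servings and 2.715 servings → $5.20.
bell pepper + hummus: intersection lies outside the first quadrant.
Cheapest feasible corner: $3.75.

$3.75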